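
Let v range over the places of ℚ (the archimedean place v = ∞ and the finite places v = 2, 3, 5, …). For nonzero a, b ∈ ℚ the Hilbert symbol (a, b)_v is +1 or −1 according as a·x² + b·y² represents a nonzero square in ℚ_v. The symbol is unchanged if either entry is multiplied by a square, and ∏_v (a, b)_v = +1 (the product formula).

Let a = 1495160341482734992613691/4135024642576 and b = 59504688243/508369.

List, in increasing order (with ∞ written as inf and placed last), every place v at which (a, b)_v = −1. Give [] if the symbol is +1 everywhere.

(a, b) ≡ (19, 323323) mod (ℚ^×)²; places V = {2, 3, 7, 11, 13, 17, 19, 23, 31, ∞}.
(a,b)_13: α=6, u≡11; β=3, v≡5 (mod 13); (11|13)=-1, (5|13)=-1; sign (−1)^0·-1^3·-1^6 = -1.
(a,b)_3: α=6, u≡1; β=2, v≡1 (mod 3); (1|3)=+1, (1|3)=+1; sign (−1)^0·+1^2·+1^6 = +1.
(a,b)_19: α=3, u≡9; β=1, v≡13 (mod 19); (9|19)=+1, (13|19)=-1; sign (−1)^1·+1^1·-1^3 = +1.
(a,b)_7: α=0, u≡5; β=1, v≡5 (mod 7); (5|7)=-1, (5|7)=-1; sign (−1)^0·-1^1·-1^0 = -1.
(a,b)_31: α=-4, u≡4; β=-2, v≡21 (mod 31); (4|31)=+1, (21|31)=-1; sign (−1)^0·+1^-2·-1^-4 = +1.
(a,b)_11: α=8, u≡8; β=3, v≡9 (mod 11); (8|11)=-1, (9|11)=+1; sign (−1)^0·-1^3·+1^8 = -1.
(a,b)_23: α=-4, u≡19; β=-2, v≡12 (mod 23); (19|23)=-1, (12|23)=+1; sign (−1)^0·-1^-2·+1^-4 = +1.
(a,b)_∞: sgn(19)=+, sgn(323323)=+, so +1.
(a,b)_2: α=-4, β=0; u≡3, v≡3 (mod 8); ε(u)ε(v)=1·1, αω(v)=-4·1, βω(u)=0·1; sum ≡ 1  ⇒  -1.
(a,b)_17: α=2, u≡16; β=1, v≡4 (mod 17); (16|17)=+1, (4|17)=+1; sign (−1)^0·+1^1·+1^2 = +1.
(19, 323323 / ℚ) ramifies at {2, 7, 11, 13}: a division algebra.

[2, 7, 11, 13]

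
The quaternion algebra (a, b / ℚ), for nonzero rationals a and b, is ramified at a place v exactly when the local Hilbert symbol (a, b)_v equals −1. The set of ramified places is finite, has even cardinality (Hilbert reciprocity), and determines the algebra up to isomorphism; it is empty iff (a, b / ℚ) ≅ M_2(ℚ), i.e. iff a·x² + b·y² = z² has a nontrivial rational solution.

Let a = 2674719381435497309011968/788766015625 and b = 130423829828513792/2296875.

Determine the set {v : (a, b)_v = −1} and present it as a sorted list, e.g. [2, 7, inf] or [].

Mod squares: a ≡ 17412607, b ≡ 51663204969. Check v ∈ {∞, 2, 3, 5, 7, 17, 19, 23, 29, 31, 37, 43, 47}.
v=47: a=47^1·(≡34), b=47^1·(≡1) mod 47; (34|47)=+1, (1|47)=+1; (−1)^{1·1·23}·(+1)^1·(+1)^1 = -1.
v=∞: 17412607 > 0 and 51663204969 > 0  ⇒  (a,b)_∞ = +1.
v=43: a=43^4·(≡4), b=43^3·(≡19) mod 43; (4|43)=+1, (19|43)=-1; (−1)^{4·3·21}·(+1)^3·(-1)^4 = +1.
v=7: a=7^-4·(≡4), b=7^-2·(≡6) mod 7; (4|7)=+1, (6|7)=-1; (−1)^{-4·-2·3}·(+1)^-2·(-1)^-4 = +1.
v=37: a=37^1·(≡35), b=37^1·(≡6) mod 37; (35|37)=-1, (6|37)=-1; (−1)^{1·1·18}·(-1)^1·(-1)^1 = +1.
v=23: a=23^2·(≡11), b=23^1·(≡8) mod 23; (11|23)=-1, (8|23)=+1; (−1)^{2·1·11}·(-1)^1·(+1)^2 = -1.
v=2: v_2(a)=20, v_2(b)=12; units ≡ 7, 1 (mod 8); ε·ε+αω+βω = 1·0+20·0+12·0 ≡ 0  ⇒  (a,b)_2 = +1.
v=3: a=3^4·(≡1), b=3^-1·(≡2) mod 3; (1|3)=+1, (2|3)=-1; (−1)^{4·-1·1}·(+1)^-1·(-1)^4 = +1.
v=31: a=31^1·(≡16), b=31^1·(≡23) mod 31; (16|31)=+1, (23|31)=-1; (−1)^{1·1·15}·(+1)^1·(-1)^1 = +1.
v=17: a=17^1·(≡1), b=17^1·(≡13) mod 17; (1|17)=+1, (13|17)=+1; (−1)^{1·1·8}·(+1)^1·(+1)^1 = +1.
v=29: a=29^-2·(≡19), b=29^0·(≡18) mod 29; (19|29)=-1, (18|29)=-1; (−1)^{-2·0·14}·(-1)^0·(-1)^-2 = +1.
v=5: a=5^-8·(≡3), b=5^-6·(≡1) mod 5; (3|5)=-1, (1|5)=+1; (−1)^{-8·-6·2}·(-1)^-6·(+1)^-8 = +1.
v=19: a=19^1·(≡6), b=19^1·(≡2) mod 19; (6|19)=+1, (2|19)=-1; (−1)^{1·1·9}·(+1)^1·(-1)^1 = +1.
Ram(17412607, 51663204969) = {23, 47}; no ℚ_23-point on the conic.

[23, 47]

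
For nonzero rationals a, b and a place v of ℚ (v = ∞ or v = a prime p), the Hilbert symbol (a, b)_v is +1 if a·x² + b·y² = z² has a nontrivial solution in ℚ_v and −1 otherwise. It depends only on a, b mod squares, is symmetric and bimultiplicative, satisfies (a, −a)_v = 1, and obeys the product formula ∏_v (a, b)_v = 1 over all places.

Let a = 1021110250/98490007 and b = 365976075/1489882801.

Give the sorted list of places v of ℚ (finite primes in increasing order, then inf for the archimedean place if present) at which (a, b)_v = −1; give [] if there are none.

[5, 7]

(a, b) ≡ (70, 3) mod (ℚ^×)²; places V = {2, 3, 5, 7, 11, 29, 31, 43, 47, ∞}.
(a,b)_29: α=0, u≡2; β=-2, v≡15 (mod 29); (2|29)=-1, (15|29)=-1; sign (−1)^0·-1^-2·-1^0 = +1.
(a,b)_47: α=2, u≡33; β=4, v≡25 (mod 47); (33|47)=-1, (25|47)=+1; sign (−1)^0·-1^4·+1^2 = +1.
(a,b)_7: α=-1, u≡6; β=0, v≡3 (mod 7); (6|7)=-1, (3|7)=-1; sign (−1)^0·-1^0·-1^-1 = -1.
(a,b)_31: α=-2, u≡10; β=0, v≡21 (mod 31); (10|31)=+1, (21|31)=-1; sign (−1)^0·+1^0·-1^-2 = +1.
(a,b)_∞: sgn(70)=+, sgn(3)=+, so +1.
(a,b)_2: α=1, β=0; u≡3, v≡3 (mod 8); ε(u)ε(v)=1·1, αω(v)=1·1, βω(u)=0·1; sum ≡ 0  ⇒  +1.
(a,b)_43: α=2, u≡18; β=0, v≡28 (mod 43); (18|43)=-1, (28|43)=-1; sign (−1)^0·-1^0·-1^2 = +1.
(a,b)_3: α=0, u≡1; β=1, v≡1 (mod 3); (1|3)=+1, (1|3)=+1; sign (−1)^0·+1^1·+1^0 = +1.
(a,b)_5: α=3, u≡1; β=2, v≡3 (mod 5); (1|5)=+1, (3|5)=-1; sign (−1)^0·+1^2·-1^3 = -1.
(a,b)_11: α=-4, u≡1; β=-6, v≡5 (mod 11); (1|11)=+1, (5|11)=+1; sign (−1)^0·+1^-6·+1^-4 = +1.
|Ram(70, 3)| = 2, even; anisotropic at {5, 7}.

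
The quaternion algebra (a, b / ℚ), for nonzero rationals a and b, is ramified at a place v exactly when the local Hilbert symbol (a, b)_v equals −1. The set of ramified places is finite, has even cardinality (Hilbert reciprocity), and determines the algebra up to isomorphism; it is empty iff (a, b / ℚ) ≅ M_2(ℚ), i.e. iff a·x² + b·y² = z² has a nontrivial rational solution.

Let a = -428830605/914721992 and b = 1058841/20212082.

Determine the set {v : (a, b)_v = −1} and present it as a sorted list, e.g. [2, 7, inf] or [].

[2, 5]

Mod squares: a ≡ -10, b ≡ 2. Check v ∈ {∞, 2, 3, 5, 7, 11, 17, 37}.
v=∞: -10 < 0 and 2 > 0  ⇒  (a,b)_∞ = +1.
v=11: a=11^0·(≡9), b=11^-2·(≡2) mod 11; (9|11)=+1, (2|11)=-1; (−1)^{0·-2·5}·(+1)^-2·(-1)^0 = +1.
v=17: a=17^-4·(≡14), b=17^-4·(≡16) mod 17; (14|17)=-1, (16|17)=+1; (−1)^{-4·-4·8}·(-1)^-4·(+1)^-4 = +1.
v=37: a=37^-2·(≡28), b=37^0·(≡13) mod 37; (28|37)=+1, (13|37)=-1; (−1)^{-2·0·18}·(+1)^0·(-1)^-2 = +1.
v=3: a=3^6·(≡2), b=3^2·(≡2) mod 3; (2|3)=-1, (2|3)=-1; (−1)^{6·2·1}·(-1)^2·(-1)^6 = +1.
v=2: v_2(a)=-3, v_2(b)=-1; units ≡ 3, 1 (mod 8); ε·ε+αω+βω = 1·0+-3·0+-1·1 ≡ 1  ⇒  (a,b)_2 = -1.
v=5: a=5^1·(≡2), b=5^0·(≡3) mod 5; (2|5)=-1, (3|5)=-1; (−1)^{1·0·2}·(-1)^0·(-1)^1 = -1.
v=7: a=7^6·(≡1), b=7^6·(≡1) mod 7; (1|7)=+1, (1|7)=+1; (−1)^{6·6·3}·(+1)^6·(+1)^6 = +1.
Ram(-10, 2) = {2, 5}; no ℚ_2-point on the conic.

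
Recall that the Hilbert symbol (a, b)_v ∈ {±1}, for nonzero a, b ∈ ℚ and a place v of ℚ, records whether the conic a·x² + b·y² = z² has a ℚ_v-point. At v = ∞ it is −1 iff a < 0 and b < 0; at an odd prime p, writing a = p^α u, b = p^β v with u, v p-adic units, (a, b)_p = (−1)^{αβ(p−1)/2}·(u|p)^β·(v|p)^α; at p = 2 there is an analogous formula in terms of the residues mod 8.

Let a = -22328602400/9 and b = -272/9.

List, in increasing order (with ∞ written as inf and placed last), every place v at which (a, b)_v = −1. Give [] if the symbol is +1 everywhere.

[2, 17, 19, inf]

(a, b) ≡ (-193154, -17) mod (ℚ^×)²; places V = {2, 3, 5, 13, 17, 19, 23, ∞}.
(a,b)_2: α=5, β=4; u≡7, v≡7 (mod 8); ε(u)ε(v)=1·1, αω(v)=5·0, βω(u)=4·0; sum ≡ 1  ⇒  -1.
(a,b)_19: α=1, u≡8; β=0, v≡12 (mod 19); (8|19)=-1, (12|19)=-1; sign (−1)^0·-1^0·-1^1 = -1.
(a,b)_∞: sgn(-193154)=−, sgn(-17)=−, so -1.
(a,b)_13: α=1, u≡12; β=0, v≡3 (mod 13); (12|13)=+1, (3|13)=+1; sign (−1)^0·+1^0·+1^1 = +1.
(a,b)_17: α=3, u≡11; β=1, v≡2 (mod 17); (11|17)=-1, (2|17)=+1; sign (−1)^0·-1^1·+1^3 = -1.
(a,b)_3: α=-2, u≡1; β=-2, v≡1 (mod 3); (1|3)=+1, (1|3)=+1; sign (−1)^0·+1^-2·+1^-2 = +1.
(a,b)_23: α=1, u≡7; β=0, v≡3 (mod 23); (7|23)=-1, (3|23)=+1; sign (−1)^0·-1^0·+1^1 = +1.
(a,b)_5: α=2, u≡1; β=0, v≡2 (mod 5); (1|5)=+1, (2|5)=-1; sign (−1)^0·+1^0·-1^2 = +1.
Ram(-193154, -17) = {2, 17, 19, ∞}; no ℚ_2-point on the conic.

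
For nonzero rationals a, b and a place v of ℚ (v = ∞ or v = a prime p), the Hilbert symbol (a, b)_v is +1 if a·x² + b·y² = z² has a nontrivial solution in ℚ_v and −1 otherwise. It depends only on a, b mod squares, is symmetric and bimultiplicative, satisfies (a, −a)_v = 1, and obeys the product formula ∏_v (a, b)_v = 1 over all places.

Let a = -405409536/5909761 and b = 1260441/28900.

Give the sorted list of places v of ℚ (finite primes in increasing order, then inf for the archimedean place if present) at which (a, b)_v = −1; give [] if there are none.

[]

(a, b) ≡ (-399, 1729) mod (ℚ^×)²; places V = {2, 3, 5, 7, 11, 13, 17, 19, ∞}.
(a,b)_13: α=-2, u≡12; β=1, v≡3 (mod 13); (12|13)=+1, (3|13)=+1; sign (−1)^0·+1^1·+1^-2 = +1.
(a,b)_∞: sgn(-399)=−, sgn(1729)=+, so +1.
(a,b)_7: α=3, u≡3; β=1, v≡4 (mod 7); (3|7)=-1, (4|7)=+1; sign (−1)^1·-1^1·+1^3 = +1.
(a,b)_5: α=0, u≡4; β=-2, v≡1 (mod 5); (4|5)=+1, (1|5)=+1; sign (−1)^0·+1^-2·+1^0 = +1.
(a,b)_17: α=-2, u≡15; β=-2, v≡12 (mod 17); (15|17)=+1, (12|17)=-1; sign (−1)^0·+1^-2·-1^-2 = +1.
(a,b)_11: α=-2, u≡7; β=0, v≡2 (mod 11); (7|11)=-1, (2|11)=-1; sign (−1)^0·-1^0·-1^-2 = +1.
(a,b)_2: α=8, β=-2; u≡1, v≡1 (mod 8); ε(u)ε(v)=0·0, αω(v)=8·0, βω(u)=-2·0; sum ≡ 0  ⇒  +1.
(a,b)_3: α=5, u≡2; β=6, v≡1 (mod 3); (2|3)=-1, (1|3)=+1; sign (−1)^0·-1^6·+1^5 = +1.
(a,b)_19: α=1, u≡17; β=1, v≡10 (mod 19); (17|19)=+1, (10|19)=-1; sign (−1)^1·+1^1·-1^1 = +1.
Every local symbol is +1, so the conic -399·x² + 1729·y² = z² has ℚ_v-points for all v and hence a ℚ-point; (a, b / ℚ) ≅ M_2(ℚ).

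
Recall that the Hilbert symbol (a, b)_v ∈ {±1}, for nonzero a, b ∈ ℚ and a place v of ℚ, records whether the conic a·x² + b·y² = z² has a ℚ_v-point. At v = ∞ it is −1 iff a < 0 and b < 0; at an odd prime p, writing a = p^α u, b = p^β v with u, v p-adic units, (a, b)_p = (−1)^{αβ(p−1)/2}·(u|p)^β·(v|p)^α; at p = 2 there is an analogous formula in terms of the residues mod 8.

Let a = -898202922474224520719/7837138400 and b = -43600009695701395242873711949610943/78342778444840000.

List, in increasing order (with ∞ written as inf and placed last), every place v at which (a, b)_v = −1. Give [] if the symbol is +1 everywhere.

(a, b) ≡ (-7714, -121647) mod (ℚ^×)²; places V = {2, 3, 5, 7, 13, 19, 23, 29, 37, 41, 43, ∞}.
(a,b)_23: α=4, u≡19; β=7, v≡1 (mod 23); (19|23)=-1, (1|23)=+1; sign (−1)^0·-1^7·+1^4 = -1.
(a,b)_41: α=2, u≡14; β=3, v≡35 (mod 41); (14|41)=-1, (35|41)=-1; sign (−1)^0·-1^3·-1^2 = -1.
(a,b)_∞: sgn(-7714)=−, sgn(-121647)=−, so -1.
(a,b)_29: α=1, u≡22; β=2, v≡11 (mod 29); (22|29)=+1, (11|29)=-1; sign (−1)^0·+1^2·-1^1 = -1.
(a,b)_43: α=2, u≡19; β=3, v≡31 (mod 43); (19|43)=-1, (31|43)=+1; sign (−1)^0·-1^3·+1^2 = -1.
(a,b)_3: α=0, u≡2; β=1, v≡2 (mod 3); (2|3)=-1, (2|3)=-1; sign (−1)^0·-1^1·-1^0 = -1.
(a,b)_2: α=-5, β=-6; u≡7, v≡1 (mod 8); ε(u)ε(v)=1·0, αω(v)=-5·0, βω(u)=-6·0; sum ≡ 0  ⇒  +1.
(a,b)_13: α=-4, u≡5; β=-8, v≡8 (mod 13); (5|13)=-1, (8|13)=-1; sign (−1)^0·-1^-8·-1^-4 = +1.
(a,b)_7: α=-3, u≡4; β=-4, v≡5 (mod 7); (4|7)=+1, (5|7)=-1; sign (−1)^0·+1^-4·-1^-3 = -1.
(a,b)_5: α=-2, u≡1; β=-4, v≡3 (mod 5); (1|5)=+1, (3|5)=-1; sign (−1)^0·+1^-4·-1^-2 = +1.
(a,b)_37: α=4, u≡2; β=6, v≡28 (mod 37); (2|37)=-1, (28|37)=+1; sign (−1)^0·-1^6·+1^4 = +1.
(a,b)_19: α=1, u≡10; β=2, v≡13 (mod 19); (10|19)=-1, (13|19)=-1; sign (−1)^0·-1^2·-1^1 = -1.
(-7714, -121647 / ℚ) ramifies at {3, 7, 19, 23, 29, 41, 43, ∞}: a division algebra.

[3, 7, 19, 23, 29, 41, 43, inf]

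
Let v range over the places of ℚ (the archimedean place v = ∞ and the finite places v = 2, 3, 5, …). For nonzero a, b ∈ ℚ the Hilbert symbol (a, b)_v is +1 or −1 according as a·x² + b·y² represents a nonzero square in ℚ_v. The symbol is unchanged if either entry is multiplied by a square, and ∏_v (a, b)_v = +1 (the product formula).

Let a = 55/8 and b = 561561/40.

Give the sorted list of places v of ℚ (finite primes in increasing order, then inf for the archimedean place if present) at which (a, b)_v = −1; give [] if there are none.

[2, 3, 7, 13]

(a, b) ≡ (110, 46410) mod (ℚ^×)²; places V = {2, 3, 5, 7, 11, 13, 17, ∞}.
(a,b)_5: α=1, u≡2; β=-1, v≡2 (mod 5); (2|5)=-1, (2|5)=-1; sign (−1)^0·-1^-1·-1^1 = +1.
(a,b)_11: α=1, u≡2; β=2, v≡3 (mod 11); (2|11)=-1, (3|11)=+1; sign (−1)^0·-1^2·+1^1 = +1.
(a,b)_17: α=0, u≡9; β=1, v≡6 (mod 17); (9|17)=+1, (6|17)=-1; sign (−1)^0·+1^1·-1^0 = +1.
(a,b)_3: α=0, u≡2; β=1, v≡2 (mod 3); (2|3)=-1, (2|3)=-1; sign (−1)^0·-1^1·-1^0 = -1.
(a,b)_13: α=0, u≡2; β=1, v≡11 (mod 13); (2|13)=-1, (11|13)=-1; sign (−1)^0·-1^1·-1^0 = -1.
(a,b)_∞: sgn(110)=+, sgn(46410)=+, so +1.
(a,b)_2: α=-3, β=-3; u≡7, v≡5 (mod 8); ε(u)ε(v)=1·0, αω(v)=-3·1, βω(u)=-3·0; sum ≡ 1  ⇒  -1.
(a,b)_7: α=0, u≡6; β=1, v≡2 (mod 7); (6|7)=-1, (2|7)=+1; sign (−1)^0·-1^1·+1^0 = -1.
(110, 46410 / ℚ) ramifies at {2, 3, 7, 13}: a division algebra.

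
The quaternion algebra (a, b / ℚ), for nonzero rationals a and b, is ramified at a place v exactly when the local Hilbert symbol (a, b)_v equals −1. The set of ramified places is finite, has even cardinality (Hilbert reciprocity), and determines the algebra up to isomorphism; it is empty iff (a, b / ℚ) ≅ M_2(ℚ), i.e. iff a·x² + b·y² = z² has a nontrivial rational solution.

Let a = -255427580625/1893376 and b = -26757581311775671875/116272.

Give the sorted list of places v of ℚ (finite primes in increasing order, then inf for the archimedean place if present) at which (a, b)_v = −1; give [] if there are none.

[2, 7, 47, inf]

(a, b) ≡ (-1132089, -933202641) mod (ℚ^×)²; places V = {2, 3, 5, 7, 13, 17, 19, 31, 37, 43, 47, 53, ∞}.
(a,b)_43: α=-2, u≡14; β=-1, v≡36 (mod 43); (14|43)=+1, (36|43)=+1; sign (−1)^0·+1^-1·+1^-2 = +1.
(a,b)_13: α=0, u≡1; β=-2, v≡11 (mod 13); (1|13)=+1, (11|13)=-1; sign (−1)^0·+1^-2·-1^0 = +1.
(a,b)_31: α=1, u≡26; β=1, v≡1 (mod 31); (26|31)=-1, (1|31)=+1; sign (−1)^1·-1^1·+1^1 = +1.
(a,b)_37: α=1, u≡6; β=1, v≡18 (mod 37); (6|37)=-1, (18|37)=-1; sign (−1)^0·-1^1·-1^1 = +1.
(a,b)_∞: sgn(-1132089)=−, sgn(-933202641)=−, so -1.
(a,b)_2: α=-10, β=-4; u≡7, v≡7 (mod 8); ε(u)ε(v)=1·1, αω(v)=-10·0, βω(u)=-4·0; sum ≡ 1  ⇒  -1.
(a,b)_7: α=1, u≡4; β=3, v≡2 (mod 7); (4|7)=+1, (2|7)=+1; sign (−1)^1·+1^3·+1^1 = -1.
(a,b)_19: α=2, u≡17; β=0, v≡15 (mod 19); (17|19)=+1, (15|19)=-1; sign (−1)^0·+1^0·-1^2 = +1.
(a,b)_3: α=1, u≡1; β=7, v≡2 (mod 3); (1|3)=+1, (2|3)=-1; sign (−1)^1·+1^7·-1^1 = +1.
(a,b)_47: α=1, u≡8; β=2, v≡33 (mod 47); (8|47)=+1, (33|47)=-1; sign (−1)^0·+1^2·-1^1 = -1.
(a,b)_5: α=4, u≡1; β=6, v≡1 (mod 5); (1|5)=+1, (1|5)=+1; sign (−1)^0·+1^6·+1^4 = +1.
(a,b)_17: α=0, u≡9; β=1, v≡4 (mod 17); (9|17)=+1, (4|17)=+1; sign (−1)^0·+1^1·+1^0 = +1.
(a,b)_53: α=0, u≡44; β=1, v≡36 (mod 53); (44|53)=+1, (36|53)=+1; sign (−1)^0·+1^1·+1^0 = +1.
(-1132089, -933202641 / ℚ) ramifies at {2, 7, 47, ∞}: a division algebra.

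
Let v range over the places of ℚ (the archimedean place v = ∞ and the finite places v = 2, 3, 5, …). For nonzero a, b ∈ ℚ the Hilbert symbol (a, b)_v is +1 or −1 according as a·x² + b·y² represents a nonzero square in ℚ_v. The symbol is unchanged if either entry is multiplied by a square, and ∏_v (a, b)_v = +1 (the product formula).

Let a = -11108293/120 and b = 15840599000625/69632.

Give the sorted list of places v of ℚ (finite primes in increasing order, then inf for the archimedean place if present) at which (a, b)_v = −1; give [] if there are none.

Mod squares: a ≡ -3990, b ≡ 17. Check v ∈ {∞, 2, 3, 5, 7, 17, 19}.
v=3: a=3^-1·(≡2), b=3^4·(≡2) mod 3; (2|3)=-1, (2|3)=-1; (−1)^{-1·4·1}·(-1)^4·(-1)^-1 = -1.
v=2: v_2(a)=-3, v_2(b)=-12; units ≡ 5, 1 (mod 8); ε·ε+αω+βω = 0·0+-3·0+-12·1 ≡ 0  ⇒  (a,b)_2 = +1.
v=∞: -3990 < 0 and 17 > 0  ⇒  (a,b)_∞ = +1.
v=17: a=17^4·(≡3), b=17^-1·(≡13) mod 17; (3|17)=-1, (13|17)=+1; (−1)^{4·-1·8}·(-1)^-1·(+1)^4 = -1.
v=5: a=5^-1·(≡3), b=5^4·(≡3) mod 5; (3|5)=-1, (3|5)=-1; (−1)^{-1·4·2}·(-1)^4·(-1)^-1 = -1.
v=7: a=7^1·(≡1), b=7^4·(≡3) mod 7; (1|7)=+1, (3|7)=-1; (−1)^{1·4·3}·(+1)^4·(-1)^1 = -1.
v=19: a=19^1·(≡13), b=19^4·(≡17) mod 19; (13|19)=-1, (17|19)=+1; (−1)^{1·4·9}·(-1)^4·(+1)^1 = +1.
(-3990, 17 / ℚ) ramifies at {3, 5, 7, 17}: a division algebra.

[3, 5, 7, 17]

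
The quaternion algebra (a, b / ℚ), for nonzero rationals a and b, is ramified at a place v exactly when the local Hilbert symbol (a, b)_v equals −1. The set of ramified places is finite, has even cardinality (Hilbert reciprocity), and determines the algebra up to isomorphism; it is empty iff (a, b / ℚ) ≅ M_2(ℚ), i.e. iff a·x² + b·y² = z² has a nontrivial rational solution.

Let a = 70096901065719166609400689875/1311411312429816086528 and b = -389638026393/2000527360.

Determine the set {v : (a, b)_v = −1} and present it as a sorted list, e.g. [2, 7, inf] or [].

(a, b) ≡ (2310, -330) mod (ℚ^×)²; places V = {2, 3, 5, 7, 11, 13, 17, 19, 43, ∞}.
(a,b)_7: α=5, u≡1; β=2, v≡3 (mod 7); (1|7)=+1, (3|7)=-1; sign (−1)^0·+1^2·-1^5 = -1.
(a,b)_11: α=7, u≡3; β=1, v≡4 (mod 11); (3|11)=+1, (4|11)=+1; sign (−1)^1·+1^1·+1^7 = -1.
(a,b)_43: α=2, u≡41; β=2, v≡35 (mod 43); (41|43)=+1, (35|43)=+1; sign (−1)^0·+1^2·+1^2 = +1.
(a,b)_2: α=-39, β=-13; u≡3, v≡3 (mod 8); ε(u)ε(v)=1·1, αω(v)=-39·1, βω(u)=-13·1; sum ≡ 1  ⇒  -1.
(a,b)_13: α=-4, u≡10; β=-2, v≡2 (mod 13); (10|13)=+1, (2|13)=-1; sign (−1)^0·+1^-2·-1^-4 = +1.
(a,b)_∞: sgn(2310)=+, sgn(-330)=−, so +1.
(a,b)_3: α=9, u≡2; β=1, v≡1 (mod 3); (2|3)=-1, (1|3)=+1; sign (−1)^1·-1^1·+1^9 = +1.
(a,b)_17: α=-4, u≡15; β=-2, v≡6 (mod 17); (15|17)=+1, (6|17)=-1; sign (−1)^0·+1^-2·-1^-4 = +1.
(a,b)_19: α=6, u≡6; β=4, v≡2 (mod 19); (6|19)=+1, (2|19)=-1; sign (−1)^0·+1^4·-1^6 = +1.
(a,b)_5: α=3, u≡3; β=-1, v≡1 (mod 5); (3|5)=-1, (1|5)=+1; sign (−1)^0·-1^-1·+1^3 = -1.
|Ram(2310, -330)| = 4, even; anisotropic at {2, 5, 7, 11}.

[2, 5, 7, 11]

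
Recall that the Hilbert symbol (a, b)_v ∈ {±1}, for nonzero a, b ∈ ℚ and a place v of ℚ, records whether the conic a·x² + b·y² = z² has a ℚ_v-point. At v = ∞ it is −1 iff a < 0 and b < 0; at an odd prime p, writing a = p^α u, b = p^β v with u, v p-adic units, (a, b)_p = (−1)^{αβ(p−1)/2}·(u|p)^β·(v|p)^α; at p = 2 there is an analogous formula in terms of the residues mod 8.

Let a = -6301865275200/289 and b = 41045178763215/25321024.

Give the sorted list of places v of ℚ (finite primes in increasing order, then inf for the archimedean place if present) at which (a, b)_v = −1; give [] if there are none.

[2, 3, 5, 19, 23, 43]

Mod squares: a ≡ -6837, b ≡ 4979615. Check v ∈ {∞, 2, 3, 5, 11, 17, 19, 23, 29, 37, 43, 53}.
v=23: a=23^2·(≡21), b=23^1·(≡2) mod 23; (21|23)=-1, (2|23)=+1; (−1)^{2·1·11}·(-1)^1·(+1)^2 = -1.
v=37: a=37^0·(≡8), b=37^-2·(≡4) mod 37; (8|37)=-1, (4|37)=+1; (−1)^{0·-2·18}·(-1)^-2·(+1)^0 = +1.
v=11: a=11^2·(≡9), b=11^2·(≡9) mod 11; (9|11)=+1, (9|11)=+1; (−1)^{2·2·5}·(+1)^2·(+1)^2 = +1.
v=29: a=29^0·(≡24), b=29^2·(≡16) mod 29; (24|29)=+1, (16|29)=+1; (−1)^{0·2·14}·(+1)^2·(+1)^0 = +1.
v=43: a=43^1·(≡10), b=43^1·(≡41) mod 43; (10|43)=+1, (41|43)=+1; (−1)^{1·1·21}·(+1)^1·(+1)^1 = -1.
v=19: a=19^0·(≡3), b=19^1·(≡8) mod 19; (3|19)=-1, (8|19)=-1; (−1)^{0·1·9}·(-1)^1·(-1)^0 = -1.
v=3: a=3^3·(≡1), b=3^4·(≡2) mod 3; (1|3)=+1, (2|3)=-1; (−1)^{3·4·1}·(+1)^4·(-1)^3 = -1.
v=17: a=17^-2·(≡5), b=17^-2·(≡16) mod 17; (5|17)=-1, (16|17)=+1; (−1)^{-2·-2·8}·(-1)^-2·(+1)^-2 = +1.
v=2: v_2(a)=6, v_2(b)=-6; units ≡ 3, 7 (mod 8); ε·ε+αω+βω = 1·1+6·0+-6·1 ≡ 1  ⇒  (a,b)_2 = -1.
v=∞: -6837 < 0 and 4979615 > 0  ⇒  (a,b)_∞ = +1.
v=53: a=53^1·(≡35), b=53^1·(≡33) mod 53; (35|53)=-1, (33|53)=-1; (−1)^{1·1·26}·(-1)^1·(-1)^1 = +1.
v=5: a=5^2·(≡3), b=5^1·(≡2) mod 5; (3|5)=-1, (2|5)=-1; (−1)^{2·1·2}·(-1)^1·(-1)^2 = -1.
Ram(-6837, 4979615) = {2, 3, 5, 19, 23, 43}; no ℚ_2-point on the conic.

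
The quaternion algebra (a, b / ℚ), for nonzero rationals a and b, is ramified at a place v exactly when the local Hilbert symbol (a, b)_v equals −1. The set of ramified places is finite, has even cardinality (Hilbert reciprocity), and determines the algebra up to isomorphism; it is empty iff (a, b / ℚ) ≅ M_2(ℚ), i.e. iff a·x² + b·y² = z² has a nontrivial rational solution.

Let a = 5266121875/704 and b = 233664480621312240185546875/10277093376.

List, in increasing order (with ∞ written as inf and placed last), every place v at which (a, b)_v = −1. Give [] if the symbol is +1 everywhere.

[7, 17]

(a, b) ≡ (6545, 595) mod (ℚ^×)²; places V = {2, 3, 5, 7, 11, 17, ∞}.
(a,b)_∞: sgn(6545)=+, sgn(595)=+, so +1.
(a,b)_3: α=0, u≡2; β=-4, v≡1 (mod 3); (2|3)=-1, (1|3)=+1; sign (−1)^0·-1^-4·+1^0 = +1.
(a,b)_11: α=-1, u≡4; β=-2, v≡9 (mod 11); (4|11)=+1, (9|11)=+1; sign (−1)^0·+1^-2·+1^-1 = +1.
(a,b)_7: α=3, u≡1; β=9, v≡1 (mod 7); (1|7)=+1, (1|7)=+1; sign (−1)^1·+1^9·+1^3 = -1.
(a,b)_2: α=-6, β=-20; u≡1, v≡3 (mod 8); ε(u)ε(v)=0·1, αω(v)=-6·1, βω(u)=-20·0; sum ≡ 0  ⇒  +1.
(a,b)_17: α=3, u≡6; β=9, v≡1 (mod 17); (6|17)=-1, (1|17)=+1; sign (−1)^0·-1^9·+1^3 = -1.
(a,b)_5: α=5, u≡1; β=11, v≡4 (mod 5); (1|5)=+1, (4|5)=+1; sign (−1)^0·+1^11·+1^5 = +1.
|Ram(6545, 595)| = 2, even; anisotropic at {7, 17}.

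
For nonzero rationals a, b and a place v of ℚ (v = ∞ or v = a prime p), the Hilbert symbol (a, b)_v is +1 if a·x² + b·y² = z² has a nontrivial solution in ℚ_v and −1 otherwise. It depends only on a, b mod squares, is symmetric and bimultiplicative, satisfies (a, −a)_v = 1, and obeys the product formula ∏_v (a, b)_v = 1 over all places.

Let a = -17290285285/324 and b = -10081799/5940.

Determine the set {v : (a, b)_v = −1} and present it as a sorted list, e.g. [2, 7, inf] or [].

[3, 11, 17, inf]

(a, b) ≡ (-146965, -692835) mod (ℚ^×)²; places V = {2, 3, 5, 7, 11, 13, 17, 19, ∞}.
(a,b)_13: α=1, u≡5; β=1, v≡8 (mod 13); (5|13)=-1, (8|13)=-1; sign (−1)^0·-1^1·-1^1 = +1.
(a,b)_11: α=0, u≡7; β=-1, v≡9 (mod 11); (7|11)=-1, (9|11)=+1; sign (−1)^0·-1^-1·+1^0 = -1.
(a,b)_19: α=1, u≡17; β=1, v≡12 (mod 19); (17|19)=+1, (12|19)=-1; sign (−1)^1·+1^1·-1^1 = +1.
(a,b)_7: α=7, u≡6; β=4, v≡2 (mod 7); (6|7)=-1, (2|7)=+1; sign (−1)^0·-1^4·+1^7 = +1.
(a,b)_2: α=-2, β=-2; u≡3, v≡5 (mod 8); ε(u)ε(v)=1·0, αω(v)=-2·1, βω(u)=-2·1; sum ≡ 0  ⇒  +1.
(a,b)_5: α=1, u≡2; β=-1, v≡2 (mod 5); (2|5)=-1, (2|5)=-1; sign (−1)^0·-1^-1·-1^1 = +1.
(a,b)_3: α=-4, u≡2; β=-3, v≡1 (mod 3); (2|3)=-1, (1|3)=+1; sign (−1)^0·-1^-3·+1^-4 = -1.
(a,b)_∞: sgn(-146965)=−, sgn(-692835)=−, so -1.
(a,b)_17: α=1, u≡4; β=1, v≡7 (mod 17); (4|17)=+1, (7|17)=-1; sign (−1)^0·+1^1·-1^1 = -1.
|Ram(-146965, -692835)| = 4, even; anisotropic at {3, 11, 17, ∞}.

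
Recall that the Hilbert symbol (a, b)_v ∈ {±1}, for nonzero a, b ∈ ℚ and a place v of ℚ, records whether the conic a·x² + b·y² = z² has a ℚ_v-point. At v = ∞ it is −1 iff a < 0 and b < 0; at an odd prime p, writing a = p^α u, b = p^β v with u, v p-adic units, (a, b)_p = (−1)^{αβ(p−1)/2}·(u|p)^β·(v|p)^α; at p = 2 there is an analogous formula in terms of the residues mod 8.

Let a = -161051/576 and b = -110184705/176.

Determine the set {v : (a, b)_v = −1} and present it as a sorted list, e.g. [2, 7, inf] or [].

[11, 19, 43, inf]

(a, b) ≡ (-11, -1662595) mod (ℚ^×)²; places V = {2, 3, 5, 11, 19, 37, 43, ∞}.
(a,b)_37: α=0, u≡4; β=1, v≡31 (mod 37); (4|37)=+1, (31|37)=-1; sign (−1)^0·+1^1·-1^0 = +1.
(a,b)_19: α=0, u≡2; β=1, v≡16 (mod 19); (2|19)=-1, (16|19)=+1; sign (−1)^0·-1^1·+1^0 = -1.
(a,b)_∞: sgn(-11)=−, sgn(-1662595)=−, so -1.
(a,b)_2: α=-6, β=-4; u≡5, v≡5 (mod 8); ε(u)ε(v)=0·0, αω(v)=-6·1, βω(u)=-4·1; sum ≡ 0  ⇒  +1.
(a,b)_5: α=0, u≡4; β=1, v≡4 (mod 5); (4|5)=+1, (4|5)=+1; sign (−1)^0·+1^1·+1^0 = +1.
(a,b)_11: α=5, u≡8; β=-1, v≡8 (mod 11); (8|11)=-1, (8|11)=-1; sign (−1)^1·-1^-1·-1^5 = -1.
(a,b)_43: α=0, u≡37; β=1, v≡16 (mod 43); (37|43)=-1, (16|43)=+1; sign (−1)^0·-1^1·+1^0 = -1.
(a,b)_3: α=-2, u≡1; β=6, v≡2 (mod 3); (1|3)=+1, (2|3)=-1; sign (−1)^0·+1^6·-1^-2 = +1.
|Ram(-11, -1662595)| = 4, even; anisotropic at {11, 19, 43, ∞}.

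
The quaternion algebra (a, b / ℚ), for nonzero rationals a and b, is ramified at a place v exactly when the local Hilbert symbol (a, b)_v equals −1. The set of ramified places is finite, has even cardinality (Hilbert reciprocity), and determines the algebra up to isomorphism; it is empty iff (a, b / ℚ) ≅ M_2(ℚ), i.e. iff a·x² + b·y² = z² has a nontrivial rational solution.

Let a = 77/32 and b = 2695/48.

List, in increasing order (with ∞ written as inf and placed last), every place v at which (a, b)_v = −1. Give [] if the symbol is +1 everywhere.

Mod squares: a ≡ 154, b ≡ 165. Check v ∈ {∞, 2, 3, 5, 7, 11}.
v=7: a=7^1·(≡1), b=7^2·(≡1) mod 7; (1|7)=+1, (1|7)=+1; (−1)^{1·2·3}·(+1)^2·(+1)^1 = +1.
v=3: a=3^0·(≡1), b=3^-1·(≡1) mod 3; (1|3)=+1, (1|3)=+1; (−1)^{0·-1·1}·(+1)^-1·(+1)^0 = +1.
v=∞: 154 > 0 and 165 > 0  ⇒  (a,b)_∞ = +1.
v=11: a=11^1·(≡4), b=11^1·(≡9) mod 11; (4|11)=+1, (9|11)=+1; (−1)^{1·1·5}·(+1)^1·(+1)^1 = -1.
v=5: a=5^0·(≡1), b=5^1·(≡3) mod 5; (1|5)=+1, (3|5)=-1; (−1)^{0·1·2}·(+1)^1·(-1)^0 = +1.
v=2: v_2(a)=-5, v_2(b)=-4; units ≡ 5, 5 (mod 8); ε·ε+αω+βω = 0·0+-5·1+-4·1 ≡ 1  ⇒  (a,b)_2 = -1.
|Ram(154, 165)| = 2, even; anisotropic at {2, 11}.

[2, 11]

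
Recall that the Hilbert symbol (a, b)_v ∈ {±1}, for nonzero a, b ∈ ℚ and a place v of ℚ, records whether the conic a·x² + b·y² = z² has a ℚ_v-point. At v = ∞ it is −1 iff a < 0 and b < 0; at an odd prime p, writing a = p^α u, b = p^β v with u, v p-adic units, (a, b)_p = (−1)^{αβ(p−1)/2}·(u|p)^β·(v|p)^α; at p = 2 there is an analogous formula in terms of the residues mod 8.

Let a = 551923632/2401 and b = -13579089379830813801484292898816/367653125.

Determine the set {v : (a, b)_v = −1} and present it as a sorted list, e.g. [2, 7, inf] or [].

[5, 13]

(a, b) ≡ (425867, -1131819455) mod (ℚ^×)²; places V = {2, 3, 5, 7, 13, 17, 19, 23, 31, 37, 41, 47, ∞}.
(a,b)_37: α=0, u≡10; β=1, v≡35 (mod 37); (10|37)=+1, (35|37)=-1; sign (−1)^0·+1^1·-1^0 = +1.
(a,b)_∞: sgn(425867)=+, sgn(-1131819455)=−, so +1.
(a,b)_47: α=1, u≡3; β=3, v≡35 (mod 47); (3|47)=+1, (35|47)=-1; sign (−1)^1·+1^3·-1^1 = +1.
(a,b)_23: α=0, u≡17; β=2, v≡22 (mod 23); (17|23)=-1, (22|23)=-1; sign (−1)^0·-1^2·-1^0 = +1.
(a,b)_31: α=0, u≡18; β=1, v≡4 (mod 31); (18|31)=+1, (4|31)=+1; sign (−1)^0·+1^1·+1^0 = +1.
(a,b)_3: α=4, u≡2; β=8, v≡1 (mod 3); (2|3)=-1, (1|3)=+1; sign (−1)^0·-1^8·+1^4 = +1.
(a,b)_19: α=0, u≡6; β=1, v≡6 (mod 19); (6|19)=+1, (6|19)=+1; sign (−1)^0·+1^1·+1^0 = +1.
(a,b)_13: α=1, u≡12; β=3, v≡5 (mod 13); (12|13)=+1, (5|13)=-1; sign (−1)^0·+1^3·-1^1 = -1.
(a,b)_17: α=1, u≡10; β=1, v≡10 (mod 17); (10|17)=-1, (10|17)=-1; sign (−1)^0·-1^1·-1^1 = +1.
(a,b)_5: α=0, u≡2; β=-5, v≡1 (mod 5); (2|5)=-1, (1|5)=+1; sign (−1)^0·-1^-5·+1^0 = -1.
(a,b)_7: α=-4, u≡1; β=-6, v≡6 (mod 7); (1|7)=+1, (6|7)=-1; sign (−1)^0·+1^-6·-1^-4 = +1.
(a,b)_41: α=1, u≡17; β=4, v≡9 (mod 41); (17|41)=-1, (9|41)=+1; sign (−1)^0·-1^4·+1^1 = +1.
(a,b)_2: α=4, β=14; u≡3, v≡1 (mod 8); ε(u)ε(v)=1·0, αω(v)=4·0, βω(u)=14·1; sum ≡ 0  ⇒  +1.
|Ram(425867, -1131819455)| = 2, even; anisotropic at {5, 13}.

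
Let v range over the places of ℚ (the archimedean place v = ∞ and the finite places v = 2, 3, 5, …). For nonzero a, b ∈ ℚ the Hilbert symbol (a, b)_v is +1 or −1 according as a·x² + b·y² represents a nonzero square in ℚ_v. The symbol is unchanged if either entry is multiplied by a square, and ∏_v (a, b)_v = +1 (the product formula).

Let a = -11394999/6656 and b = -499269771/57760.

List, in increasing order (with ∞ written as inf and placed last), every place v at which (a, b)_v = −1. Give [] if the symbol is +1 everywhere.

[2, 11, 29, inf]

(a, b) ≡ (-8294, -66990) mod (ℚ^×)²; places V = {2, 3, 5, 7, 11, 13, 19, 29, ∞}.
(a,b)_7: α=2, u≡4; β=3, v≡6 (mod 7); (4|7)=+1, (6|7)=-1; sign (−1)^0·+1^3·-1^2 = +1.
(a,b)_29: α=1, u≡9; β=1, v≡11 (mod 29); (9|29)=+1, (11|29)=-1; sign (−1)^0·+1^1·-1^1 = -1.
(a,b)_11: α=1, u≡5; β=1, v≡5 (mod 11); (5|11)=+1, (5|11)=+1; sign (−1)^1·+1^1·+1^1 = -1.
(a,b)_5: α=0, u≡1; β=-1, v≡2 (mod 5); (1|5)=+1, (2|5)=-1; sign (−1)^0·+1^-1·-1^0 = +1.
(a,b)_19: α=0, u≡7; β=-2, v≡11 (mod 19); (7|19)=+1, (11|19)=+1; sign (−1)^0·+1^-2·+1^0 = +1.
(a,b)_13: α=-1, u≡12; β=2, v≡4 (mod 13); (12|13)=+1, (4|13)=+1; sign (−1)^0·+1^2·+1^-1 = +1.
(a,b)_3: α=6, u≡1; β=3, v≡2 (mod 3); (1|3)=+1, (2|3)=-1; sign (−1)^0·+1^3·-1^6 = +1.
(a,b)_2: α=-9, β=-5; u≡5, v≡1 (mod 8); ε(u)ε(v)=0·0, αω(v)=-9·0, βω(u)=-5·1; sum ≡ 1  ⇒  -1.
(a,b)_∞: sgn(-8294)=−, sgn(-66990)=−, so -1.
Ram(-8294, -66990) = {2, 11, 29, ∞}; no ℚ_2-point on the conic.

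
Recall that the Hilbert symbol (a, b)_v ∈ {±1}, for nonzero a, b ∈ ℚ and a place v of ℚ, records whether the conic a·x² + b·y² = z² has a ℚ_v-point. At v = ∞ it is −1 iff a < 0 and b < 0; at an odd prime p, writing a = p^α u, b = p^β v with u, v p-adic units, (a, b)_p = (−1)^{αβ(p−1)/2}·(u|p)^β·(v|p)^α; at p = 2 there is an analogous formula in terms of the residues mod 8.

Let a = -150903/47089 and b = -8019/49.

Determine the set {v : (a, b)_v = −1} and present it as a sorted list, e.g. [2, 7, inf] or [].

[11, inf]

(a, b) ≡ (-23, -11) mod (ℚ^×)²; places V = {2, 3, 7, 11, 23, 31, ∞}.
(a,b)_3: α=8, u≡1; β=6, v≡1 (mod 3); (1|3)=+1, (1|3)=+1; sign (−1)^0·+1^6·+1^8 = +1.
(a,b)_7: α=-2, u≡5; β=-2, v≡3 (mod 7); (5|7)=-1, (3|7)=-1; sign (−1)^0·-1^-2·-1^-2 = +1.
(a,b)_31: α=-2, u≡2; β=0, v≡4 (mod 31); (2|31)=+1, (4|31)=+1; sign (−1)^0·+1^0·+1^-2 = +1.
(a,b)_23: α=1, u≡5; β=0, v≡18 (mod 23); (5|23)=-1, (18|23)=+1; sign (−1)^0·-1^0·+1^1 = +1.
(a,b)_11: α=0, u≡8; β=1, v≡6 (mod 11); (8|11)=-1, (6|11)=-1; sign (−1)^0·-1^1·-1^0 = -1.
(a,b)_∞: sgn(-23)=−, sgn(-11)=−, so -1.
(a,b)_2: α=0, β=0; u≡1, v≡5 (mod 8); ε(u)ε(v)=0·0, αω(v)=0·1, βω(u)=0·0; sum ≡ 0  ⇒  +1.
|Ram(-23, -11)| = 2, even; anisotropic at {11, ∞}.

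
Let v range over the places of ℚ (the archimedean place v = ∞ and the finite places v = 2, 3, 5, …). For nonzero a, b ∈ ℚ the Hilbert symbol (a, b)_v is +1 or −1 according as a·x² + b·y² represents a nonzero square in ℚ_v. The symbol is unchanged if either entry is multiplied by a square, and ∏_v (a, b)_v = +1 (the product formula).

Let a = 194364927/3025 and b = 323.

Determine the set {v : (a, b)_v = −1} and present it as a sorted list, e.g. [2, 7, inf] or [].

(a, b) ≡ (23, 323) mod (ℚ^×)²; places V = {2, 3, 5, 11, 17, 19, 23, ∞}.
(a,b)_11: α=-2, u≡3; β=0, v≡4 (mod 11); (3|11)=+1, (4|11)=+1; sign (−1)^0·+1^0·+1^-2 = +1.
(a,b)_19: α=2, u≡1; β=1, v≡17 (mod 19); (1|19)=+1, (17|19)=+1; sign (−1)^0·+1^1·+1^2 = +1.
(a,b)_17: α=2, u≡11; β=1, v≡2 (mod 17); (11|17)=-1, (2|17)=+1; sign (−1)^0·-1^1·+1^2 = -1.
(a,b)_3: α=4, u≡2; β=0, v≡2 (mod 3); (2|3)=-1, (2|3)=-1; sign (−1)^0·-1^0·-1^4 = +1.
(a,b)_5: α=-2, u≡2; β=0, v≡3 (mod 5); (2|5)=-1, (3|5)=-1; sign (−1)^0·-1^0·-1^-2 = +1.
(a,b)_∞: sgn(23)=+, sgn(323)=+, so +1.
(a,b)_2: α=0, β=0; u≡7, v≡3 (mod 8); ε(u)ε(v)=1·1, αω(v)=0·1, βω(u)=0·0; sum ≡ 1  ⇒  -1.
(a,b)_23: α=1, u≡1; β=0, v≡1 (mod 23); (1|23)=+1, (1|23)=+1; sign (−1)^0·+1^0·+1^1 = +1.
Ram(23, 323) = {2, 17}; no ℚ_2-point on the conic.

[2, 17]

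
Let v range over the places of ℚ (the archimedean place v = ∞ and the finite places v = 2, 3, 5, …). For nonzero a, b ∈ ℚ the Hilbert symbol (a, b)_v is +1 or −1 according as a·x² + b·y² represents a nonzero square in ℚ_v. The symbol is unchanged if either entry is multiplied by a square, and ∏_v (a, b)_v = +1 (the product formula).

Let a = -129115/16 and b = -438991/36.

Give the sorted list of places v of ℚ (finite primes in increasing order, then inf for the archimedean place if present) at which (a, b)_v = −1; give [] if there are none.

Mod squares: a ≡ -2635, b ≡ -31. Check v ∈ {∞, 2, 3, 5, 7, 17, 31}.
v=∞: -2635 < 0 and -31 < 0  ⇒  (a,b)_∞ = -1.
v=3: a=3^0·(≡2), b=3^-2·(≡2) mod 3; (2|3)=-1, (2|3)=-1; (−1)^{0·-2·1}·(-1)^-2·(-1)^0 = +1.
v=7: a=7^2·(≡2), b=7^2·(≡1) mod 7; (2|7)=+1, (1|7)=+1; (−1)^{2·2·3}·(+1)^2·(+1)^2 = +1.
v=17: a=17^1·(≡13), b=17^2·(≡14) mod 17; (13|17)=+1, (14|17)=-1; (−1)^{1·2·8}·(+1)^2·(-1)^1 = -1.
v=31: a=31^1·(≡9), b=31^1·(≡26) mod 31; (9|31)=+1, (26|31)=-1; (−1)^{1·1·15}·(+1)^1·(-1)^1 = +1.
v=2: v_2(a)=-4, v_2(b)=-2; units ≡ 5, 1 (mod 8); ε·ε+αω+βω = 0·0+-4·0+-2·1 ≡ 0  ⇒  (a,b)_2 = +1.
v=5: a=5^1·(≡2), b=5^0·(≡4) mod 5; (2|5)=-1, (4|5)=+1; (−1)^{1·0·2}·(-1)^0·(+1)^1 = +1.
Ram(-2635, -31) = {17, ∞}; no ℚ_17-point on the conic.

[17, inf]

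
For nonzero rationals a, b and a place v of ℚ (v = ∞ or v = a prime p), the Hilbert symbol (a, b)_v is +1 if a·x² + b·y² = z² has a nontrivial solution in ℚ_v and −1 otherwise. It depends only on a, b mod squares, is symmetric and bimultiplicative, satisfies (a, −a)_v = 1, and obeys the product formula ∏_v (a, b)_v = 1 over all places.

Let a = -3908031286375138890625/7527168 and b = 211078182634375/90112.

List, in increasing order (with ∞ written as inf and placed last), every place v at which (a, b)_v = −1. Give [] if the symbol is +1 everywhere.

[2, 5, 7, 11, 29, 37]

(a, b) ≡ (-54723, 22330) mod (ℚ^×)²; places V = {2, 3, 5, 7, 11, 17, 29, 37, ∞}.
(a,b)_17: α=3, u≡12; β=2, v≡1 (mod 17); (12|17)=-1, (1|17)=+1; sign (−1)^0·-1^2·+1^3 = +1.
(a,b)_3: α=-5, u≡2; β=0, v≡1 (mod 3); (2|3)=-1, (1|3)=+1; sign (−1)^0·-1^0·+1^-5 = +1.
(a,b)_2: α=-8, β=-13; u≡5, v≡5 (mod 8); ε(u)ε(v)=0·0, αω(v)=-8·1, βω(u)=-13·1; sum ≡ 1  ⇒  -1.
(a,b)_29: α=5, u≡26; β=3, v≡23 (mod 29); (26|29)=-1, (23|29)=+1; sign (−1)^0·-1^3·+1^5 = -1.
(a,b)_7: α=2, u≡3; β=1, v≡3 (mod 7); (3|7)=-1, (3|7)=-1; sign (−1)^0·-1^1·-1^2 = -1.
(a,b)_11: α=-2, u≡8; β=-1, v≡7 (mod 11); (8|11)=-1, (7|11)=-1; sign (−1)^0·-1^-1·-1^-2 = -1.
(a,b)_∞: sgn(-54723)=−, sgn(22330)=+, so +1.
(a,b)_37: α=3, u≡16; β=2, v≡2 (mod 37); (16|37)=+1, (2|37)=-1; sign (−1)^0·+1^2·-1^3 = -1.
(a,b)_5: α=6, u≡2; β=5, v≡4 (mod 5); (2|5)=-1, (4|5)=+1; sign (−1)^0·-1^5·+1^6 = -1.
Ram(-54723, 22330) = {2, 5, 7, 11, 29, 37}; no ℚ_2-point on the conic.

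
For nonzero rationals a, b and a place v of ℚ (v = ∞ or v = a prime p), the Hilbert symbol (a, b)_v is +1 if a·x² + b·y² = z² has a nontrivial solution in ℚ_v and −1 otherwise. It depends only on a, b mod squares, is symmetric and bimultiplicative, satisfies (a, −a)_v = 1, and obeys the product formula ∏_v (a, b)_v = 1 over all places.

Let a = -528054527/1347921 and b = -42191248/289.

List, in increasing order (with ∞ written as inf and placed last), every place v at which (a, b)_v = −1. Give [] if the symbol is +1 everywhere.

[31, inf]

Mod squares: a ≡ -527, b ≡ -21793. Check v ∈ {∞, 2, 3, 7, 11, 13, 17, 19, 31, 37, 43}.
v=3: a=3^-6·(≡1), b=3^0·(≡2) mod 3; (1|3)=+1, (2|3)=-1; (−1)^{-6·0·1}·(+1)^0·(-1)^-6 = +1.
v=2: v_2(a)=0, v_2(b)=4; units ≡ 1, 7 (mod 8); ε·ε+αω+βω = 0·1+0·0+4·0 ≡ 0  ⇒  (a,b)_2 = +1.
v=13: a=13^2·(≡2), b=13^0·(≡6) mod 13; (2|13)=-1, (6|13)=-1; (−1)^{2·0·6}·(-1)^0·(-1)^2 = +1.
v=17: a=17^1·(≡10), b=17^-2·(≡15) mod 17; (10|17)=-1, (15|17)=+1; (−1)^{1·-2·8}·(-1)^-2·(+1)^1 = +1.
v=19: a=19^0·(≡7), b=19^1·(≡13) mod 19; (7|19)=+1, (13|19)=-1; (−1)^{0·1·9}·(+1)^1·(-1)^0 = +1.
v=7: a=7^2·(≡3), b=7^0·(≡3) mod 7; (3|7)=-1, (3|7)=-1; (−1)^{2·0·3}·(-1)^0·(-1)^2 = +1.
v=∞: -527 < 0 and -21793 < 0  ⇒  (a,b)_∞ = -1.
v=11: a=11^2·(≡3), b=11^2·(≡4) mod 11; (3|11)=+1, (4|11)=+1; (−1)^{2·2·5}·(+1)^2·(+1)^2 = +1.
v=31: a=31^1·(≡8), b=31^1·(≡14) mod 31; (8|31)=+1, (14|31)=+1; (−1)^{1·1·15}·(+1)^1·(+1)^1 = -1.
v=43: a=43^-2·(≡18), b=43^0·(≡28) mod 43; (18|43)=-1, (28|43)=-1; (−1)^{-2·0·21}·(-1)^0·(-1)^-2 = +1.
v=37: a=37^0·(≡27), b=37^1·(≡16) mod 37; (27|37)=+1, (16|37)=+1; (−1)^{0·1·18}·(+1)^1·(+1)^0 = +1.
(-527, -21793 / ℚ) ramifies at {31, ∞}: a division algebra.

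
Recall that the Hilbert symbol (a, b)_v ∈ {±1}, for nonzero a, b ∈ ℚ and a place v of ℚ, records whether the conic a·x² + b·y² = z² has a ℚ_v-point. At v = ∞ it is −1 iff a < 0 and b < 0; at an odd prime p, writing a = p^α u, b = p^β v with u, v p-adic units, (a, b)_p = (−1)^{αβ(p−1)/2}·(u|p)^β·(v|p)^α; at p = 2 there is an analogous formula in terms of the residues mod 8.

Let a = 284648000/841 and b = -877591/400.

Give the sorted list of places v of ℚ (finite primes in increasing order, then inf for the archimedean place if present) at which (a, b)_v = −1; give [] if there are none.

[7, 11, 13, 23]

(a, b) ≡ (177905, -2431) mod (ℚ^×)²; places V = {2, 5, 7, 11, 13, 17, 19, 23, 29, ∞}.
(a,b)_∞: sgn(177905)=+, sgn(-2431)=−, so +1.
(a,b)_7: α=1, u≡6; β=0, v≡6 (mod 7); (6|7)=-1, (6|7)=-1; sign (−1)^0·-1^0·-1^1 = -1.
(a,b)_11: α=0, u≡2; β=1, v≡6 (mod 11); (2|11)=-1, (6|11)=-1; sign (−1)^0·-1^1·-1^0 = -1.
(a,b)_23: α=1, u≡7; β=0, v≡15 (mod 23); (7|23)=-1, (15|23)=-1; sign (−1)^0·-1^0·-1^1 = -1.
(a,b)_13: α=1, u≡1; β=1, v≡8 (mod 13); (1|13)=+1, (8|13)=-1; sign (−1)^0·+1^1·-1^1 = -1.
(a,b)_2: α=6, β=-4; u≡1, v≡1 (mod 8); ε(u)ε(v)=0·0, αω(v)=6·0, βω(u)=-4·0; sum ≡ 0  ⇒  +1.
(a,b)_19: α=0, u≡14; β=2, v≡1 (mod 19); (14|19)=-1, (1|19)=+1; sign (−1)^0·-1^2·+1^0 = +1.
(a,b)_29: α=-2, u≡8; β=0, v≡23 (mod 29); (8|29)=-1, (23|29)=+1; sign (−1)^0·-1^0·+1^-2 = +1.
(a,b)_17: α=1, u≡11; β=1, v≡12 (mod 17); (11|17)=-1, (12|17)=-1; sign (−1)^0·-1^1·-1^1 = +1.
(a,b)_5: α=3, u≡4; β=-2, v≡4 (mod 5); (4|5)=+1, (4|5)=+1; sign (−1)^0·+1^-2·+1^3 = +1.
|Ram(177905, -2431)| = 4, even; anisotropic at {7, 11, 13, 23}.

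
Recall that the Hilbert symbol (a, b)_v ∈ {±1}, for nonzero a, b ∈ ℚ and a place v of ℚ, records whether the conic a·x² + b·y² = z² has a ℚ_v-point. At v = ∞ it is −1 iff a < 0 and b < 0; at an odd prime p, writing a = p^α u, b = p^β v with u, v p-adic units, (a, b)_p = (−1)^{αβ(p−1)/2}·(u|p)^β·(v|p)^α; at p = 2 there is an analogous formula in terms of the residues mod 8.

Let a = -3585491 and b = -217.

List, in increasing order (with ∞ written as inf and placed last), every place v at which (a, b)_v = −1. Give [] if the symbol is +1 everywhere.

[41, inf]

Mod squares: a ≡ -3731, b ≡ -217. Check v ∈ {∞, 2, 7, 13, 31, 41}.
v=∞: -3731 < 0 and -217 < 0  ⇒  (a,b)_∞ = -1.
v=31: a=31^2·(≡20), b=31^1·(≡24) mod 31; (20|31)=+1, (24|31)=-1; (−1)^{2·1·15}·(+1)^1·(-1)^2 = +1.
v=41: a=41^1·(≡2), b=41^0·(≡29) mod 41; (2|41)=+1, (29|41)=-1; (−1)^{1·0·20}·(+1)^0·(-1)^1 = -1.
v=7: a=7^1·(≡5), b=7^1·(≡4) mod 7; (5|7)=-1, (4|7)=+1; (−1)^{1·1·3}·(-1)^1·(+1)^1 = +1.
v=2: v_2(a)=0, v_2(b)=0; units ≡ 5, 7 (mod 8); ε·ε+αω+βω = 0·1+0·0+0·1 ≡ 0  ⇒  (a,b)_2 = +1.
v=13: a=13^1·(≡1), b=13^0·(≡4) mod 13; (1|13)=+1, (4|13)=+1; (−1)^{1·0·6}·(+1)^0·(+1)^1 = +1.
|Ram(-3731, -217)| = 2, even; anisotropic at {41, ∞}.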